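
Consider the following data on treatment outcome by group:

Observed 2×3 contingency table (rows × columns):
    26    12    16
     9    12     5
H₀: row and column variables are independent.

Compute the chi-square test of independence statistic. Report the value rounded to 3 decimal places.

Row totals [54, 26], col totals [35, 24, 21], n=80
χ² = (26−23.62)²/23.62 + (12−16.20)²/16.20 + (16−14.18)²/14.18 + (9−11.38)²/11.38 + (12−7.80)²/7.80 + (5−6.83)²/6.83 = 4.8080
df = 2

test statistic = 4.808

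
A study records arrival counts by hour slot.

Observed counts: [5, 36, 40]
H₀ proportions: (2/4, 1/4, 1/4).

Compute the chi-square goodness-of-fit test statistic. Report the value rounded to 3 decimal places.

n = 81; E_i = n·p_i = [40.50, 20.25, 20.25]
χ² = (5−40.50)²/40.50 + (36−20.25)²/20.25 + (40−20.25)²/20.25 = 62.6296
df = 2

test statistic = 62.630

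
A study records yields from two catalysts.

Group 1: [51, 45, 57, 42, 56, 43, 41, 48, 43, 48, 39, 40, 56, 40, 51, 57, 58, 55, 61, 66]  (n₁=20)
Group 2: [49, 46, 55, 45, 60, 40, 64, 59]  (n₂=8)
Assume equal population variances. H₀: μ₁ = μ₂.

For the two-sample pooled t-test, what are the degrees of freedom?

degrees of freedom = 26

df = n₁ + n₂ − 2 = 20 + 8 − 2 = 26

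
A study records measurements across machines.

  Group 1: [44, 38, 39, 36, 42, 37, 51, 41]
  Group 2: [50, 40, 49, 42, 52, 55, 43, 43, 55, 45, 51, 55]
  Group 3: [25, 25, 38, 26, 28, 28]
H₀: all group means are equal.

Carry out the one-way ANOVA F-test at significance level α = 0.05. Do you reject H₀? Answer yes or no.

Group means [41.00, 48.33, 28.33], grand mean 41.462
SSB = Σnᵢ(x̄ᵢ−x̄)² = 1602.462; SSW = ΣΣ(x−x̄ᵢ)² = 620.000
MSB = 1602.462/2 = 801.2308; MSW = 620.000/23 = 26.9565
F = MSB/MSW = 29.7231
df = (2, 23)
p-value (upper-tail) = 0.00000
At α=0.05: p < α → reject H₀

reject H₀: yes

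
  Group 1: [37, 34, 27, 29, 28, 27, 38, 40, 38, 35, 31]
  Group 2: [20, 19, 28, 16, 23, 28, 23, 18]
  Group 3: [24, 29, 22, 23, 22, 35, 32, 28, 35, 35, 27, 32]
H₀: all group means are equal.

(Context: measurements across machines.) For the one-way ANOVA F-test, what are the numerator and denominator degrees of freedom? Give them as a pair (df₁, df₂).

degrees of freedom = [2, 28]

k = 3 groups, N = 31 total
df = (k−1, N−k) = (3−1, 31−3) = (2, 28)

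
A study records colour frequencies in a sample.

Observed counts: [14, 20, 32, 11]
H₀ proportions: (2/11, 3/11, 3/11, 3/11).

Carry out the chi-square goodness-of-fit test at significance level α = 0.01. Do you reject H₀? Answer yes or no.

reject H₀: no

n = 77; E_i = n·p_i = [14.00, 21.00, 21.00, 21.00]
χ² = (14−14.00)²/14.00 + (20−21.00)²/21.00 + (32−21.00)²/21.00 + (11−21.00)²/21.00 = 10.5714
df = 3
p-value (upper-tail) = 0.01428
At α=0.01: p ≥ α → fail to reject H₀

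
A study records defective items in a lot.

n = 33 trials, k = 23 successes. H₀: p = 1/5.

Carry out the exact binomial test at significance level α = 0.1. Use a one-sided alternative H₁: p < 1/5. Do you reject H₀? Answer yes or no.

Exact binomial: n=33, k=23, p₀=1/5=0.2000
P(X≤23) from Σ C(n,i)·p₀^i·(1−p₀)^(n−i)
p-value (one-sided, H₁ less) = 1.00000
At α=0.1: p ≥ α → fail to reject H₀

reject H₀: no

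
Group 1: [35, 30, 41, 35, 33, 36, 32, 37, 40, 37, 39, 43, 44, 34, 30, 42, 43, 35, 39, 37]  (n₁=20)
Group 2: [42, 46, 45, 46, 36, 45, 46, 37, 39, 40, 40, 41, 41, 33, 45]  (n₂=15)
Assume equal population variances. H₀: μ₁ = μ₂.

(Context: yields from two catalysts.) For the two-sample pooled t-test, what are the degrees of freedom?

df = n₁ + n₂ − 2 = 20 + 15 − 2 = 33

degrees of freedom = 33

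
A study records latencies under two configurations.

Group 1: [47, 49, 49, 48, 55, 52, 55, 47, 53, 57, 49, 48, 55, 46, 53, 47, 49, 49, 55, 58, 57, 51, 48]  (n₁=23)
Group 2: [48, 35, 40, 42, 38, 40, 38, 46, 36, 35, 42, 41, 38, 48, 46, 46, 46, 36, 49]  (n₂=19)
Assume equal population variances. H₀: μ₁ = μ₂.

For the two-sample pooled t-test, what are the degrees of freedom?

df = n₁ + n₂ − 2 = 23 + 19 − 2 = 40

degrees of freedom = 40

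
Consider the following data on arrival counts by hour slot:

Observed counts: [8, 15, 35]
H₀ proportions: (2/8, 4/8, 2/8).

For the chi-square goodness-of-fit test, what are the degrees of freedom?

df = k − 1 = 3 − 1 = 2

degrees of freedom = 2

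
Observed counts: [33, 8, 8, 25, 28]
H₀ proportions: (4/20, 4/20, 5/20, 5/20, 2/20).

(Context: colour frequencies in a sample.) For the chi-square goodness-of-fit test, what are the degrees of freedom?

df = k − 1 = 5 − 1 = 4

degrees of freedom = 4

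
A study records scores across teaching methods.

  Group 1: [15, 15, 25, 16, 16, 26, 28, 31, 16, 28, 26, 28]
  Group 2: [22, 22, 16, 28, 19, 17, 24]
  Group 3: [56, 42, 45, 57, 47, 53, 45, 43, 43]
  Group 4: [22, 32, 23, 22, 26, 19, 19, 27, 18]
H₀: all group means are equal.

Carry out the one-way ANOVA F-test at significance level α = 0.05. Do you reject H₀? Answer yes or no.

Group means [22.50, 21.14, 47.89, 23.11], grand mean 28.568
SSB = Σnᵢ(x̄ᵢ−x̄)² = 4455.446; SSW = ΣΣ(x−x̄ᵢ)² = 977.635
MSB = 4455.446/3 = 1485.1487; MSW = 977.635/33 = 29.6253
F = MSB/MSW = 50.1311
df = (3, 33)
p-value (upper-tail) = 0.00000
At α=0.05: p < α → reject H₀

reject H₀: yes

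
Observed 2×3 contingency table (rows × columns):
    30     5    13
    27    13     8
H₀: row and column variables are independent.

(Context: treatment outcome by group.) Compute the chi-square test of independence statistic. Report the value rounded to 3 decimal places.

Row totals [48, 48], col totals [57, 18, 21], n=96
χ² = (30−28.50)²/28.50 + (5−9.00)²/9.00 + (13−10.50)²/10.50 + (27−28.50)²/28.50 + (13−9.00)²/9.00 + (8−10.50)²/10.50 = 4.9039
df = 2

test statistic = 4.904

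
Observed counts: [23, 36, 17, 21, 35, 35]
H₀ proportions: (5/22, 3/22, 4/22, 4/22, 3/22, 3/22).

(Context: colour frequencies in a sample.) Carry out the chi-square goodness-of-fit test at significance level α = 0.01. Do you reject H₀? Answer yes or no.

reject H₀: yes

n = 167; E_i = n·p_i = [37.95, 22.77, 30.36, 30.36, 22.77, 22.77]
χ² = (23−37.95)²/37.95 + (36−22.77)²/22.77 + (17−30.36)²/30.36 + (21−30.36)²/30.36 + (35−22.77)²/22.77 + (35−22.77)²/22.77 = 35.4747
df = 5
p-value (upper-tail) = 0.00000
At α=0.01: p < α → reject H₀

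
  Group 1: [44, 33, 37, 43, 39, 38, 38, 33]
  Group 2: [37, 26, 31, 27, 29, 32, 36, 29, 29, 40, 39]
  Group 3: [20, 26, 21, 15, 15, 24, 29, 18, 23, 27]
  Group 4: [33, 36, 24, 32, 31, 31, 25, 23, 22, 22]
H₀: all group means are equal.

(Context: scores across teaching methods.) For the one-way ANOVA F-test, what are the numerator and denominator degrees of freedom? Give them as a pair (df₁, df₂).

degrees of freedom = [3, 35]

k = 4 groups, N = 39 total
df = (k−1, N−k) = (4−1, 39−4) = (3, 35)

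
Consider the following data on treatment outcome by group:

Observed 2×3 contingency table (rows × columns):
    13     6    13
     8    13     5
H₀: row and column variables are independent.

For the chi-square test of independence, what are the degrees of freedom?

degrees of freedom = 2

df = (r−1)(c−1) = (2−1)·(3−1) = 2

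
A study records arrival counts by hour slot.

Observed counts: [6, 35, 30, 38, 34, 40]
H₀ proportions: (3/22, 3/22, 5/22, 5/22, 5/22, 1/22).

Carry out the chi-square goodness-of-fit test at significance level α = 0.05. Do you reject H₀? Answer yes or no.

n = 183; E_i = n·p_i = [24.95, 24.95, 41.59, 41.59, 41.59, 8.32]
χ² = (6−24.95)²/24.95 + (35−24.95)²/24.95 + (30−41.59)²/41.59 + (38−41.59)²/41.59 + (34−41.59)²/41.59 + (40−8.32)²/8.32 = 144.0346
df = 5
p-value (upper-tail) = 0.00000
At α=0.05: p < α → reject H₀

reject H₀: yes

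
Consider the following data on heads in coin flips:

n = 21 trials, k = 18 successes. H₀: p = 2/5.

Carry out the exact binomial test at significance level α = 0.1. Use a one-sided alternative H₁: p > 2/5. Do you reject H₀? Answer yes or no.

reject H₀: yes

Exact binomial: n=21, k=18, p₀=2/5=0.4000
P(X≥18) from Σ C(n,i)·p₀^i·(1−p₀)^(n−i)
p-value (one-sided, H₁ greater) = 0.00002
At α=0.1: p < α → reject H₀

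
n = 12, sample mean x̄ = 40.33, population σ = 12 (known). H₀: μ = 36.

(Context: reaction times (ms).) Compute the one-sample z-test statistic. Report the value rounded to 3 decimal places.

SE = σ/√n = 12/√12 = 3.4641
z = (x̄−μ₀)/SE = (40.33−36)/3.4641 = 1.2500

test statistic = 1.250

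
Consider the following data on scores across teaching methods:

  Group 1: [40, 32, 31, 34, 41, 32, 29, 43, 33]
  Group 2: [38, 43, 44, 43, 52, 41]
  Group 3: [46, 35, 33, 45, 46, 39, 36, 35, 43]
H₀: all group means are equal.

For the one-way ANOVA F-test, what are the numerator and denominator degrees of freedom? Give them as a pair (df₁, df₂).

degrees of freedom = [2, 21]

k = 3 groups, N = 24 total
df = (k−1, N−k) = (3−1, 24−3) = (2, 21)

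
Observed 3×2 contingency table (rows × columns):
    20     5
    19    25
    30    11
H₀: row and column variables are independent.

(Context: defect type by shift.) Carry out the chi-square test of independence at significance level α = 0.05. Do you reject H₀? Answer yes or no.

Row totals [25, 44, 41], col totals [69, 41], n=110
χ² = (20−15.68)²/15.68 + (5−9.32)²/9.32 + (19−27.60)²/27.60 + (25−16.40)²/16.40 + (30−25.72)²/25.72 + (11−15.28)²/15.28 = 12.2922
df = 2
p-value (upper-tail) = 0.00214
At α=0.05: p < α → reject H₀

reject H₀: yes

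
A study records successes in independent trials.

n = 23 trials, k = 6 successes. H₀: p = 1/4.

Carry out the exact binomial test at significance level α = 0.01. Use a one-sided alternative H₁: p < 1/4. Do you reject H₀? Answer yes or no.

reject H₀: no

Exact binomial: n=23, k=6, p₀=1/4=0.2500
P(X≤6) from Σ C(n,i)·p₀^i·(1−p₀)^(n−i)
p-value (one-sided, H₁ less) = 0.65373
At α=0.01: p ≥ α → fail to reject H₀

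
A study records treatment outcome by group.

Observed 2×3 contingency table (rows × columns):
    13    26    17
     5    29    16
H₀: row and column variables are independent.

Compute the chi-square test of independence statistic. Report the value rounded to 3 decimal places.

Row totals [56, 50], col totals [18, 55, 33], n=106
χ² = (13−9.51)²/9.51 + (26−29.06)²/29.06 + (17−17.43)²/17.43 + (5−8.49)²/8.49 + (29−25.94)²/25.94 + (16−15.57)²/15.57 = 3.4208
df = 2

test statistic = 3.421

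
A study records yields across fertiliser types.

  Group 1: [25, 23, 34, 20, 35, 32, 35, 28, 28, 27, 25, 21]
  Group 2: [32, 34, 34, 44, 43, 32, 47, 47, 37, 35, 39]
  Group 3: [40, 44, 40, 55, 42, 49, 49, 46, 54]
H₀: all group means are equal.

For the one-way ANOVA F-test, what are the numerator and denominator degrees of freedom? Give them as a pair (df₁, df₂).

degrees of freedom = [2, 29]

k = 3 groups, N = 32 total
df = (k−1, N−k) = (3−1, 32−3) = (2, 29)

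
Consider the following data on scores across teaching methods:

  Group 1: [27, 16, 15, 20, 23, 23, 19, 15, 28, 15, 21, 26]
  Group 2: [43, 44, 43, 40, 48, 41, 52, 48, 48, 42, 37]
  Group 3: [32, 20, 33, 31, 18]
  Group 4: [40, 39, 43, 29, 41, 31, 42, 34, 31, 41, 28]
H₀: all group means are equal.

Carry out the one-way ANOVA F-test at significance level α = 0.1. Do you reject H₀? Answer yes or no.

Group means [20.67, 44.18, 26.80, 36.27], grand mean 32.487
SSB = Σnᵢ(x̄ᵢ−x̄)² = 3500.459; SSW = ΣΣ(x−x̄ᵢ)² = 979.285
MSB = 3500.459/3 = 1166.8196; MSW = 979.285/35 = 27.9796
F = MSB/MSW = 41.7026
df = (3, 35)
p-value (upper-tail) = 0.00000
At α=0.1: p < α → reject H₀

reject H₀: yes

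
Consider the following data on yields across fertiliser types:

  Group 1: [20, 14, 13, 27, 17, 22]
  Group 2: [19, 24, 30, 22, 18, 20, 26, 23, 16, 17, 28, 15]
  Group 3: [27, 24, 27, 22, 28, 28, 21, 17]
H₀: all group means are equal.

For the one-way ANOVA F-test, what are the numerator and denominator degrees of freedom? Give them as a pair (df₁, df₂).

degrees of freedom = [2, 23]

k = 3 groups, N = 26 total
df = (k−1, N−k) = (3−1, 26−3) = (2, 23)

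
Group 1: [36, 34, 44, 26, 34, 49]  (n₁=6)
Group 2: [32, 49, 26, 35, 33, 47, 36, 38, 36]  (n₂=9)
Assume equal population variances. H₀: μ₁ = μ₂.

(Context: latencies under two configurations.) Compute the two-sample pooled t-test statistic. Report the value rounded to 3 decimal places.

x̄₁=37.167, s₁=8.159, n₁=6
x̄₂=36.889, s₂=7.184, n₂=9
s_p² = [5·8.159² + 8·7.184²]/13 = 57.3632
SE = √(s_p²·(1/6+1/9)) = 3.9918
t = (37.167−36.889)/3.9918 = 0.0696
df = 13

test statistic = 0.070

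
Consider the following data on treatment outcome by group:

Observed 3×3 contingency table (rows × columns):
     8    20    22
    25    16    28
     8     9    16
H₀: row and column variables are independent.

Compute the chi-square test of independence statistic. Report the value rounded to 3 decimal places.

Row totals [50, 69, 33], col totals [41, 45, 66], n=152
χ² = (8−13.49)²/13.49 + (20−14.80)²/14.80 + (22−21.71)²/21.71 + (25−18.61)²/18.61 + (16−20.43)²/20.43 + (28−29.96)²/29.96 + (8−8.90)²/8.90 + (9−9.77)²/9.77 + (16−14.33)²/14.33 = 7.6883
df = 4

test statistic = 7.688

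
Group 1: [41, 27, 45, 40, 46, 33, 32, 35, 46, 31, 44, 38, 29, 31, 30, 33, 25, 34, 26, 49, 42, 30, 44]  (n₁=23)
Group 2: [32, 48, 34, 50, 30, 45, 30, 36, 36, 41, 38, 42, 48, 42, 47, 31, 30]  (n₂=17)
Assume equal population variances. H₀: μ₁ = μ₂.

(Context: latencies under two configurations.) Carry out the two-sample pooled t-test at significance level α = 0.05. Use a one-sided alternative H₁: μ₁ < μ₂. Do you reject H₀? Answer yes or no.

x̄₁=36.130, s₁=7.294, n₁=23
x̄₂=38.824, s₂=7.091, n₂=17
s_p² = [22·7.294² + 16·7.091²]/38 = 51.9758
SE = √(s_p²·(1/23+1/17)) = 2.3059
t = (36.130−38.824)/2.3059 = -1.1679
df = 38
p-value (one-sided, H₁ less) = 0.12506
At α=0.05: p ≥ α → fail to reject H₀

reject H₀: no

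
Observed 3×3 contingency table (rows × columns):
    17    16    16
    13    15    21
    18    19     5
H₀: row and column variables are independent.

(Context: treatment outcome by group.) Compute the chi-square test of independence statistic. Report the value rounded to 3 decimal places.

Row totals [49, 49, 42], col totals [48, 50, 42], n=140
χ² = (17−16.80)²/16.80 + (16−17.50)²/17.50 + (16−14.70)²/14.70 + (13−16.80)²/16.80 + (15−17.50)²/17.50 + (21−14.70)²/14.70 + (18−14.40)²/14.40 + (19−15.00)²/15.00 + (5−12.60)²/12.60 = 10.7134
df = 4

test statistic = 10.713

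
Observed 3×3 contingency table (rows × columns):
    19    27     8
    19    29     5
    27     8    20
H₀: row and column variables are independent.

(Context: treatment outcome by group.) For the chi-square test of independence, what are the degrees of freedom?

df = (r−1)(c−1) = (3−1)·(3−1) = 4

degrees of freedom = 4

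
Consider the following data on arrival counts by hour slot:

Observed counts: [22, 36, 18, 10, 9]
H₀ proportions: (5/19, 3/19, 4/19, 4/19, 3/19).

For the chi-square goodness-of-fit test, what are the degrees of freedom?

degrees of freedom = 4

df = k − 1 = 5 − 1 = 4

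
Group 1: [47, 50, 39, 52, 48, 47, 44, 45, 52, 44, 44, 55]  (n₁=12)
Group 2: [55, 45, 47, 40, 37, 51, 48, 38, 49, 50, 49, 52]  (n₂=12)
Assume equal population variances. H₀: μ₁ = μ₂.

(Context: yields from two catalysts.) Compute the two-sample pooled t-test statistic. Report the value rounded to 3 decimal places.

x̄₁=47.250, s₁=4.454, n₁=12
x̄₂=46.750, s₂=5.691, n₂=12
s_p² = [11·4.454² + 11·5.691²]/22 = 26.1136
SE = √(s_p²·(1/12+1/12)) = 2.0862
t = (47.250−46.750)/2.0862 = 0.2397
df = 22

test statistic = 0.240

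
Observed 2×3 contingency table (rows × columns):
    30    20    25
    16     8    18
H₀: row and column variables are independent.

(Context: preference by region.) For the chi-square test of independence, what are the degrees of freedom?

df = (r−1)(c−1) = (2−1)·(3−1) = 2

degrees of freedom = 2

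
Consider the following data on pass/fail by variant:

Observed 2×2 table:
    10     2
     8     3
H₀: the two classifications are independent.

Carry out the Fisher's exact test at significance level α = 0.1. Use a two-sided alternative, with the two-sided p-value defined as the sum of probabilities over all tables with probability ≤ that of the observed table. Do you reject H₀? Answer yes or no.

Margins: r₁=12, r₂=11, c₁=18, c₂=5, n=23
p_obs = C(12,10)·C(11,8)/C(23,18); sum pmf over tables with pmf ≤ p_obs
p-value (two-sided) = 0.64041
At α=0.1: p ≥ α → fail to reject H₀

reject H₀: no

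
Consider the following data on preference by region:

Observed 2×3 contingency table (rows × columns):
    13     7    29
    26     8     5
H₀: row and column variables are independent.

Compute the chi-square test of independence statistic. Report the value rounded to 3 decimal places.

Row totals [49, 39], col totals [39, 15, 34], n=88
χ² = (13−21.72)²/21.72 + (7−8.35)²/8.35 + (29−18.93)²/18.93 + (26−17.28)²/17.28 + (8−6.65)²/6.65 + (5−15.07)²/15.07 = 20.4691
df = 2

test statistic = 20.469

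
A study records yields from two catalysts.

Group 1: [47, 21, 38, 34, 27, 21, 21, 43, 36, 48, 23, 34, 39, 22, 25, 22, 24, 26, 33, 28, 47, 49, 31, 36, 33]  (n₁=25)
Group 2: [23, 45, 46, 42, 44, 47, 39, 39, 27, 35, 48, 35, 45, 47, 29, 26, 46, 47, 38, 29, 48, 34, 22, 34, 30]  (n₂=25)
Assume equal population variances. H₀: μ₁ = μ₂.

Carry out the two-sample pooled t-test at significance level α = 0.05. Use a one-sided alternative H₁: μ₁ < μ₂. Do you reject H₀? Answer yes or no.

reject H₀: yes

x̄₁=32.320, s₁=9.299, n₁=25
x̄₂=37.800, s₂=8.524, n₂=25
s_p² = [24·9.299² + 24·8.524²]/48 = 79.5717
SE = √(s_p²·(1/25+1/25)) = 2.5230
t = (32.320−37.800)/2.5230 = -2.1720
df = 48
p-value (one-sided, H₁ less) = 0.01741
At α=0.05: p < α → reject H₀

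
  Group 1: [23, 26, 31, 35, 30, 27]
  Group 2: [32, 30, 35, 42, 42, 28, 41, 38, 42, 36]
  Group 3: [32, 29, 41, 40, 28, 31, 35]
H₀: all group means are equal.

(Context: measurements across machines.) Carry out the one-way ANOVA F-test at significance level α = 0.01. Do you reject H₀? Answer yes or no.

reject H₀: no

Group means [28.67, 36.60, 33.71], grand mean 33.652
SSB = Σnᵢ(x̄ᵢ−x̄)² = 236.055; SSW = ΣΣ(x−x̄ᵢ)² = 499.162
MSB = 236.055/2 = 118.0277; MSW = 499.162/20 = 24.9581
F = MSB/MSW = 4.7290
df = (2, 20)
p-value (upper-tail) = 0.02081
At α=0.01: p ≥ α → fail to reject H₀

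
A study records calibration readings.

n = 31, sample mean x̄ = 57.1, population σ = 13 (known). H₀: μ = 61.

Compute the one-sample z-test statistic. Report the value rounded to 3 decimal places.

SE = σ/√n = 13/√31 = 2.3349
z = (x̄−μ₀)/SE = (57.1−61)/2.3349 = -1.6703

test statistic = -1.670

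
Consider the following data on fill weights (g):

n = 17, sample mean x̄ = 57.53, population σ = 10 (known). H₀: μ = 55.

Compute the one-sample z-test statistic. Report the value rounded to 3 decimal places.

SE = σ/√n = 10/√17 = 2.4254
z = (x̄−μ₀)/SE = (57.53−55)/2.4254 = 1.0431

test statistic = 1.043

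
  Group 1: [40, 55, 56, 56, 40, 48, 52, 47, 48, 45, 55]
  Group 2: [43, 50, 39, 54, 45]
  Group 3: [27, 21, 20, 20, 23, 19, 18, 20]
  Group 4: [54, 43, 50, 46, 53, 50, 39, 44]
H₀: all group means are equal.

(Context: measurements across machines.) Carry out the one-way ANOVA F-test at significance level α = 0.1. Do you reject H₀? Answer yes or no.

Group means [49.27, 46.20, 21.00, 47.38], grand mean 41.250
SSB = Σnᵢ(x̄ᵢ−x̄)² = 4411.143; SSW = ΣΣ(x−x̄ᵢ)² = 748.857
MSB = 4411.143/3 = 1470.3811; MSW = 748.857/28 = 26.7449
F = MSB/MSW = 54.9780
df = (3, 28)
p-value (upper-tail) = 0.00000
At α=0.1: p < α → reject H₀

reject H₀: yes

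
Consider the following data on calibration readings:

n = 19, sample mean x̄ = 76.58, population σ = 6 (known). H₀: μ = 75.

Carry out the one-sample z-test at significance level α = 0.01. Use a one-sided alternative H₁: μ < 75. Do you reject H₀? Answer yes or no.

SE = σ/√n = 6/√19 = 1.3765
z = (x̄−μ₀)/SE = (76.58−75)/1.3765 = 1.1478
p-value (one-sided, H₁ less) = 0.87448
At α=0.01: p ≥ α → fail to reject H₀

reject H₀: no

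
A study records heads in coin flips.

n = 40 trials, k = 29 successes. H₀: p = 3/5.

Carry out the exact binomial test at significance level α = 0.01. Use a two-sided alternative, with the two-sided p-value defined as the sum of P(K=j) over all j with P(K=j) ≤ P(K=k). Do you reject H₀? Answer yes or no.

Exact binomial: n=40, k=29, p₀=3/5=0.6000
P(X=j) = C(n,j)·p₀^j·(1−p₀)^(n−j); p = Σ P(X=j) over j with P(X=j) ≤ P(X=29)
p-value (two-sided) = 0.14530
At α=0.01: p ≥ α → fail to reject H₀

reject H₀: no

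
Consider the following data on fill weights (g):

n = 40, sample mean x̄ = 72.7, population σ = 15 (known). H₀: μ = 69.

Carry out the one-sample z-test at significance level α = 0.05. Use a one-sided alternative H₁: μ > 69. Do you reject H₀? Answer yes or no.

reject H₀: no

SE = σ/√n = 15/√40 = 2.3717
z = (x̄−μ₀)/SE = (72.7−69)/2.3717 = 1.5601
p-value (one-sided, H₁ greater) = 0.05937
At α=0.05: p ≥ α → fail to reject H₀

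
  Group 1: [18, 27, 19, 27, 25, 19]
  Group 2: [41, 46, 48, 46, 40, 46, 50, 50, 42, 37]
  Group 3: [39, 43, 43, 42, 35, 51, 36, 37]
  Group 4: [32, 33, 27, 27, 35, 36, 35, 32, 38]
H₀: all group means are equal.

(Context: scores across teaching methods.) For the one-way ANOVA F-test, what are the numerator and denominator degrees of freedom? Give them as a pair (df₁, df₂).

degrees of freedom = [3, 29]

k = 4 groups, N = 33 total
df = (k−1, N−k) = (4−1, 33−4) = (3, 29)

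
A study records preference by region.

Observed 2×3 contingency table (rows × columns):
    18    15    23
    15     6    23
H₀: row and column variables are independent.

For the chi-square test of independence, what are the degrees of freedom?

degrees of freedom = 2

df = (r−1)(c−1) = (2−1)·(3−1) = 2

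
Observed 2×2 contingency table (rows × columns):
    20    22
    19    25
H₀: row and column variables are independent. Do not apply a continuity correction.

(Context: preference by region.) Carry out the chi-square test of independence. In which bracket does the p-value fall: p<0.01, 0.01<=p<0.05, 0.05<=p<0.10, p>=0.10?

p-value bracket: p>=0.10

Row totals [42, 44], col totals [39, 47], n=86
χ² = (20−19.05)²/19.05 + (22−22.95)²/22.95 + (19−19.95)²/19.95 + (25−24.05)²/24.05 = 0.1707
df = 1
p-value (upper-tail) = 0.67948
→ bracket: p>=0.10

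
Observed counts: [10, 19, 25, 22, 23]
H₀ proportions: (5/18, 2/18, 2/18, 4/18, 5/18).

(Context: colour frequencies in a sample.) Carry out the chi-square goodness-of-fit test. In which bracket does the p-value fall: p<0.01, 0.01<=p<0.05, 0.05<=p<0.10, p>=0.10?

p-value bracket: p<0.01

n = 99; E_i = n·p_i = [27.50, 11.00, 11.00, 22.00, 27.50]
χ² = (10−27.50)²/27.50 + (19−11.00)²/11.00 + (25−11.00)²/11.00 + (22−22.00)²/22.00 + (23−27.50)²/27.50 = 35.5091
df = 4
p-value (upper-tail) = 0.00000
→ bracket: p<0.01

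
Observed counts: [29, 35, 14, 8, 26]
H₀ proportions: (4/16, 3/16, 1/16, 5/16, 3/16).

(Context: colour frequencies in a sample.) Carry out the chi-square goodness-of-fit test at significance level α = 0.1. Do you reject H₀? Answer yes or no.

n = 112; E_i = n·p_i = [28.00, 21.00, 7.00, 35.00, 21.00]
χ² = (29−28.00)²/28.00 + (35−21.00)²/21.00 + (14−7.00)²/7.00 + (8−35.00)²/35.00 + (26−21.00)²/21.00 = 38.3881
df = 4
p-value (upper-tail) = 0.00000
At α=0.1: p < α → reject H₀

reject H₀: yes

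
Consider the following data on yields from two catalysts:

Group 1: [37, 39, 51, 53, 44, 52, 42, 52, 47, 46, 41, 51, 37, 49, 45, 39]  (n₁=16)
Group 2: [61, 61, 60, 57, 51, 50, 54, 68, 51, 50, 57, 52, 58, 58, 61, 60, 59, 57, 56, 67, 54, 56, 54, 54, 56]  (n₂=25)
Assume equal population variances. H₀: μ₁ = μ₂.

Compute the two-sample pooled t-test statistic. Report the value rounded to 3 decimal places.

test statistic = -7.114

x̄₁=45.312, s₁=5.654, n₁=16
x̄₂=56.880, s₂=4.684, n₂=25
s_p² = [15·5.654² + 24·4.684²]/39 = 25.7969
SE = √(s_p²·(1/16+1/25)) = 1.6261
t = (45.312−56.880)/1.6261 = -7.1137
df = 39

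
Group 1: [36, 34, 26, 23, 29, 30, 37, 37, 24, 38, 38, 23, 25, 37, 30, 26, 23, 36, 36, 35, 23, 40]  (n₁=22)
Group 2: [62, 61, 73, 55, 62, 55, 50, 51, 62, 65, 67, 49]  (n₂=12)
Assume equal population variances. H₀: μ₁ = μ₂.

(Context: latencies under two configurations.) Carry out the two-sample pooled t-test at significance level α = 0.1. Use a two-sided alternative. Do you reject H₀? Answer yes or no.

reject H₀: yes

x̄₁=31.182, s₁=6.107, n₁=22
x̄₂=59.333, s₂=7.402, n₂=12
s_p² = [21·6.107² + 11·7.402²]/32 = 43.3106
SE = √(s_p²·(1/22+1/12)) = 2.3618
t = (31.182−59.333)/2.3618 = -11.9198
df = 32
p-value (two-sided) = 0.00000
At α=0.1: p < α → reject H₀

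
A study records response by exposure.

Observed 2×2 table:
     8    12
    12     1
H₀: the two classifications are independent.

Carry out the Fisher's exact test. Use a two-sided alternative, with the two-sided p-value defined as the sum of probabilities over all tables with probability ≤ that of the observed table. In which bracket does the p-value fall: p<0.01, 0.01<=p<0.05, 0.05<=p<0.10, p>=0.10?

Margins: r₁=20, r₂=13, c₁=20, c₂=13, n=33
p_obs = C(20,8)·C(13,12)/C(33,20); sum pmf over tables with pmf ≤ p_obs
p-value (two-sided) = 0.00359
→ bracket: p<0.01

p-value bracket: p<0.01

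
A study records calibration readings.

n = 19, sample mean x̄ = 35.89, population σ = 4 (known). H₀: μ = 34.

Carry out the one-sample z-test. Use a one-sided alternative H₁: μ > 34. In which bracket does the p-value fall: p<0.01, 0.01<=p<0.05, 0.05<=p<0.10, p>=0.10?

p-value bracket: 0.01<=p<0.05

SE = σ/√n = 4/√19 = 0.9177
z = (x̄−μ₀)/SE = (35.89−34)/0.9177 = 2.0596
p-value (one-sided, H₁ greater) = 0.01972
→ bracket: 0.01<=p<0.05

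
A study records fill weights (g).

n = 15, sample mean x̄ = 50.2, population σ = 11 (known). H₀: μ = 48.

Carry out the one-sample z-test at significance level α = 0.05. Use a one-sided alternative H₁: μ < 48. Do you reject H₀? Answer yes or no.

reject H₀: no

SE = σ/√n = 11/√15 = 2.8402
z = (x̄−μ₀)/SE = (50.2−48)/2.8402 = 0.7746
p-value (one-sided, H₁ less) = 0.78071
At α=0.05: p ≥ α → fail to reject H₀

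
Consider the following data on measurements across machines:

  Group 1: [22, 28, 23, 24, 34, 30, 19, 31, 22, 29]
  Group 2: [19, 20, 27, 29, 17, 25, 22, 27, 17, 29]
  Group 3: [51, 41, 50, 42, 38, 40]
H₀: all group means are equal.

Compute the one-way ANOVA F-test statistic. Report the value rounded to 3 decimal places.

Group means [26.20, 23.20, 43.67], grand mean 29.077
SSB = Σnᵢ(x̄ᵢ−x̄)² = 1705.313; SSW = ΣΣ(x−x̄ᵢ)² = 566.533
MSB = 1705.313/2 = 852.6564; MSW = 566.533/23 = 24.6319
F = MSB/MSW = 34.6160
df = (2, 23)

test statistic = 34.616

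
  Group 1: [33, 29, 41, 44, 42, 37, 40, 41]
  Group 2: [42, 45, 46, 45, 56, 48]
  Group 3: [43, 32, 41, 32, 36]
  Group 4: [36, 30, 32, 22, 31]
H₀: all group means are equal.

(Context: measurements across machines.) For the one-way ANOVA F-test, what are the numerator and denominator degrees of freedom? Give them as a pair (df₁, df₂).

degrees of freedom = [3, 20]

k = 4 groups, N = 24 total
df = (k−1, N−k) = (4−1, 24−4) = (3, 20)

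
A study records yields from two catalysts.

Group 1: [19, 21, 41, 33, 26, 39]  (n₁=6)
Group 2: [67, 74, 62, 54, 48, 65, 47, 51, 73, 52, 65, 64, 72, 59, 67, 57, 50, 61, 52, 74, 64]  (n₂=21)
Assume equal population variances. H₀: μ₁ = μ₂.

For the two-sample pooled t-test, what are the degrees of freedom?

degrees of freedom = 25

df = n₁ + n₂ − 2 = 6 + 21 − 2 = 25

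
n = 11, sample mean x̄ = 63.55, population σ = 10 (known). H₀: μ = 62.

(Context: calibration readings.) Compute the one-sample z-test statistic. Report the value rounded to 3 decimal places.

test statistic = 0.514

SE = σ/√n = 10/√11 = 3.0151
z = (x̄−μ₀)/SE = (63.55−62)/3.0151 = 0.5141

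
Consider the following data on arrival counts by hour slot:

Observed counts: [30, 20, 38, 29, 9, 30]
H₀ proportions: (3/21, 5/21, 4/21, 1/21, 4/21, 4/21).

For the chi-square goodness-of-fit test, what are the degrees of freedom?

df = k − 1 = 6 − 1 = 5

degrees of freedom = 5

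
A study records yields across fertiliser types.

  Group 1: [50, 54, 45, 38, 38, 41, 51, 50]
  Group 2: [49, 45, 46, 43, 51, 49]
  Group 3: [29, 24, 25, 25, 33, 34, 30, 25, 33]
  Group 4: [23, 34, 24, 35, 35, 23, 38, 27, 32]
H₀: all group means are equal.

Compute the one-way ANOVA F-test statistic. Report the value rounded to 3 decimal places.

Group means [45.88, 47.17, 28.67, 30.11], grand mean 36.844
SSB = Σnᵢ(x̄ᵢ−x̄)² = 2301.622; SSW = ΣΣ(x−x̄ᵢ)² = 726.597
MSB = 2301.622/3 = 767.2072; MSW = 726.597/28 = 25.9499
F = MSB/MSW = 29.5649
df = (3, 28)

test statistic = 29.565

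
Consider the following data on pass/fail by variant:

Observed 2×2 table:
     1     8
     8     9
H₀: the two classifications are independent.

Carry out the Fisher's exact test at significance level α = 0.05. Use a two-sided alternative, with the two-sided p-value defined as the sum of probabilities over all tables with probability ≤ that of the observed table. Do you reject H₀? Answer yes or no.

Margins: r₁=9, r₂=17, c₁=9, c₂=17, n=26
p_obs = C(9,1)·C(17,8)/C(26,9); sum pmf over tables with pmf ≤ p_obs
p-value (two-sided) = 0.09770
At α=0.05: p ≥ α → fail to reject H₀

reject H₀: no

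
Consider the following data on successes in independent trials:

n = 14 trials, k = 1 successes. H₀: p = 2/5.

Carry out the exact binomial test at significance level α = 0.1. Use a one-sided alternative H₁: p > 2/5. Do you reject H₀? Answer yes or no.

reject H₀: no

Exact binomial: n=14, k=1, p₀=2/5=0.4000
P(X≥1) from Σ C(n,i)·p₀^i·(1−p₀)^(n−i)
p-value (one-sided, H₁ greater) = 0.99922
At α=0.1: p ≥ α → fail to reject H₀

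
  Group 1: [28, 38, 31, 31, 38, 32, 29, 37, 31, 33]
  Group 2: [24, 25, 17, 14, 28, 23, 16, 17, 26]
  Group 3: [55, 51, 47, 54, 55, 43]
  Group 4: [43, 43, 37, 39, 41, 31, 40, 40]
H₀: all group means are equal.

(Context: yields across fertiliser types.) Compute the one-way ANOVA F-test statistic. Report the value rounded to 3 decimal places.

test statistic = 59.645

Group means [32.80, 21.11, 50.83, 39.25], grand mean 34.455
SSB = Σnᵢ(x̄ᵢ−x̄)² = 3423.360; SSW = ΣΣ(x−x̄ᵢ)² = 554.822
MSB = 3423.360/3 = 1141.1199; MSW = 554.822/29 = 19.1318
F = MSB/MSW = 59.6452
df = (3, 29)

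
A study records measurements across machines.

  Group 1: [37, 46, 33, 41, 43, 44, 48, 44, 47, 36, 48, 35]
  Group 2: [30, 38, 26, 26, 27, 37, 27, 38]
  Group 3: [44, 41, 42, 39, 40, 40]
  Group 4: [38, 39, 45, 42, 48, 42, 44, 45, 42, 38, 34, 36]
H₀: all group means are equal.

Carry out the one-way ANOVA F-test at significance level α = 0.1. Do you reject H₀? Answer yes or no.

Group means [41.83, 31.12, 41.00, 41.08], grand mean 39.211
SSB = Σnᵢ(x̄ᵢ−x̄)² = 666.857; SSW = ΣΣ(x−x̄ᵢ)² = 735.458
MSB = 666.857/3 = 222.2858; MSW = 735.458/34 = 21.6311
F = MSB/MSW = 10.2762
df = (3, 34)
p-value (upper-tail) = 0.00006
At α=0.1: p < α → reject H₀

reject H₀: yes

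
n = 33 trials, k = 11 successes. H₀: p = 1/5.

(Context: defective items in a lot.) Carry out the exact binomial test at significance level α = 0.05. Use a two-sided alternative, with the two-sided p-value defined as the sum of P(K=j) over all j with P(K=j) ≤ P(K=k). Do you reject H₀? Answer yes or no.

reject H₀: no

Exact binomial: n=33, k=11, p₀=1/5=0.2000
P(X=j) = C(n,j)·p₀^j·(1−p₀)^(n−j); p = Σ P(X=j) over j with P(X=j) ≤ P(X=11)
p-value (two-sided) = 0.07762
At α=0.05: p ≥ α → fail to reject H₀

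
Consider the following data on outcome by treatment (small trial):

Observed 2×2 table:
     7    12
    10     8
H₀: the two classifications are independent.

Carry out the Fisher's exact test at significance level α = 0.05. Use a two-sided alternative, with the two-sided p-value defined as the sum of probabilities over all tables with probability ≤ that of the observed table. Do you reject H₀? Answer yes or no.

Margins: r₁=19, r₂=18, c₁=17, c₂=20, n=37
p_obs = C(19,7)·C(18,10)/C(37,17); sum pmf over tables with pmf ≤ p_obs
p-value (two-sided) = 0.32998
At α=0.05: p ≥ α → fail to reject H₀

reject H₀: no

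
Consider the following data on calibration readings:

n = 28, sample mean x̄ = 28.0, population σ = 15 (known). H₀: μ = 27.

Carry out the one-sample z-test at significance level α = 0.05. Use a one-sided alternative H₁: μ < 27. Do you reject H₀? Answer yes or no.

SE = σ/√n = 15/√28 = 2.8347
z = (x̄−μ₀)/SE = (28.0−27)/2.8347 = 0.3528
p-value (one-sided, H₁ less) = 0.63787
At α=0.05: p ≥ α → fail to reject H₀

reject H₀: no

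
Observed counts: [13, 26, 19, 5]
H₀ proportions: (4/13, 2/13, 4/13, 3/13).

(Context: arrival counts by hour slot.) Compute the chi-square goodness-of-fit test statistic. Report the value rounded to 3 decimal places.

n = 63; E_i = n·p_i = [19.38, 9.69, 19.38, 14.54]
χ² = (13−19.38)²/19.38 + (26−9.69)²/9.69 + (19−19.38)²/19.38 + (5−14.54)²/14.54 = 35.8069
df = 3

test statistic = 35.807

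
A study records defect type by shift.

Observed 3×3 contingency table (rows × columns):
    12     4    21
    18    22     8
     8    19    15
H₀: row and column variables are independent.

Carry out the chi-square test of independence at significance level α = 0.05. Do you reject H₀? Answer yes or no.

reject H₀: yes

Row totals [37, 48, 42], col totals [38, 45, 44], n=127
χ² = (12−11.07)²/11.07 + (4−13.11)²/13.11 + (21−12.82)²/12.82 + (18−14.36)²/14.36 + (22−17.01)²/17.01 + (8−16.63)²/16.63 + (8−12.57)²/12.57 + (19−14.88)²/14.88 + (15−14.55)²/14.55 = 21.3080
df = 4
p-value (upper-tail) = 0.00028
At α=0.05: p < α → reject H₀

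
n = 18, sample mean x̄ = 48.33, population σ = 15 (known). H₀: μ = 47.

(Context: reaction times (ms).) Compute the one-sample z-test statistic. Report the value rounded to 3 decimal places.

SE = σ/√n = 15/√18 = 3.5355
z = (x̄−μ₀)/SE = (48.33−47)/3.5355 = 0.3762

test statistic = 0.376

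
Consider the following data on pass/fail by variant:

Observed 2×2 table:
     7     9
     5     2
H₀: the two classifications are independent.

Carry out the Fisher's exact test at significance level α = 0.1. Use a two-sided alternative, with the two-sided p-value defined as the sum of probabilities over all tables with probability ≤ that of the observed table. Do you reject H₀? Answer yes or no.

reject H₀: no

Margins: r₁=16, r₂=7, c₁=12, c₂=11, n=23
p_obs = C(16,7)·C(7,5)/C(23,12); sum pmf over tables with pmf ≤ p_obs
p-value (two-sided) = 0.37071
At α=0.1: p ≥ α → fail to reject H₀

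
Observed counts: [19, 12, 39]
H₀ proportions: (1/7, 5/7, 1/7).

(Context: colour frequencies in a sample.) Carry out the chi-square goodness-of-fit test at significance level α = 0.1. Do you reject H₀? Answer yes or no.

n = 70; E_i = n·p_i = [10.00, 50.00, 10.00]
χ² = (19−10.00)²/10.00 + (12−50.00)²/50.00 + (39−10.00)²/10.00 = 121.0800
df = 2
p-value (upper-tail) = 0.00000
At α=0.1: p < α → reject H₀

reject H₀: yes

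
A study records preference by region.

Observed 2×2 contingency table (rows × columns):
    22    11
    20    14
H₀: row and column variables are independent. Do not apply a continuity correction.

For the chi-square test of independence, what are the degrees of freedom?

degrees of freedom = 1

df = (r−1)(c−1) = (2−1)·(2−1) = 1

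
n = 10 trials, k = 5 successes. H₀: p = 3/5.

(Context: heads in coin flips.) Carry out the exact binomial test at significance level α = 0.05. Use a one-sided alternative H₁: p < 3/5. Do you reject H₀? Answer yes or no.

Exact binomial: n=10, k=5, p₀=3/5=0.6000
P(X≤5) from Σ C(n,i)·p₀^i·(1−p₀)^(n−i)
p-value (one-sided, H₁ less) = 0.36690
At α=0.05: p ≥ α → fail to reject H₀

reject H₀: no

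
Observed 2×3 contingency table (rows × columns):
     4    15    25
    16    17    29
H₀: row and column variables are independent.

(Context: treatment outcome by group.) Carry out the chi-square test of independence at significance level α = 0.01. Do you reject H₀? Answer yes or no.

reject H₀: no

Row totals [44, 62], col totals [20, 32, 54], n=106
χ² = (4−8.30)²/8.30 + (15−13.28)²/13.28 + (25−22.42)²/22.42 + (16−11.70)²/11.70 + (17−18.72)²/18.72 + (29−31.58)²/31.58 = 4.7002
df = 2
p-value (upper-tail) = 0.09536
At α=0.01: p ≥ α → fail to reject H₀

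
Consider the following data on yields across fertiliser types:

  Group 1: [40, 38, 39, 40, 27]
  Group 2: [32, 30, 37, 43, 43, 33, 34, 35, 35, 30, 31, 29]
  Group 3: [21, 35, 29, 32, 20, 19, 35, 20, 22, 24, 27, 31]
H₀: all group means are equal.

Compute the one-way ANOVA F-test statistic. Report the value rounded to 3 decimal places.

Group means [36.80, 34.33, 26.25], grand mean 31.414
SSB = Σnᵢ(x̄ᵢ−x̄)² = 567.318; SSW = ΣΣ(x−x̄ᵢ)² = 763.717
MSB = 567.318/2 = 283.6589; MSW = 763.717/26 = 29.3737
F = MSB/MSW = 9.6569
df = (2, 26)

test statistic = 9.657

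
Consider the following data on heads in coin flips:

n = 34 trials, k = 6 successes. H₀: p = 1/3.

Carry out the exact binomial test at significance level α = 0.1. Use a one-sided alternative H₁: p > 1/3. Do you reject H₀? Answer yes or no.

reject H₀: no

Exact binomial: n=34, k=6, p₀=1/3=0.3333
P(X≥6) from Σ C(n,i)·p₀^i·(1−p₀)^(n−i)
p-value (one-sided, H₁ greater) = 0.98712
At α=0.1: p ≥ α → fail to reject H₀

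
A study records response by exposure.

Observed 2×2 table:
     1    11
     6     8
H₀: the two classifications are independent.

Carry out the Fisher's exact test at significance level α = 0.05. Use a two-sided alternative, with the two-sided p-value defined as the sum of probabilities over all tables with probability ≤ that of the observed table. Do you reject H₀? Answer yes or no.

Margins: r₁=12, r₂=14, c₁=7, c₂=19, n=26
p_obs = C(12,1)·C(14,6)/C(26,7); sum pmf over tables with pmf ≤ p_obs
p-value (two-sided) = 0.08087
At α=0.05: p ≥ α → fail to reject H₀

reject H₀: no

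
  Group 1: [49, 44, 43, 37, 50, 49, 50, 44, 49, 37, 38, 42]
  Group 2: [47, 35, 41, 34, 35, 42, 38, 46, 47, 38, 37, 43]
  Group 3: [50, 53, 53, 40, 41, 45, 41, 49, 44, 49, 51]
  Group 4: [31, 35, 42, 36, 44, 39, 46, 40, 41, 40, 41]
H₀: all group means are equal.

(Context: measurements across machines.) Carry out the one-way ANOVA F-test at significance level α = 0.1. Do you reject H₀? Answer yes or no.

reject H₀: yes

Group means [44.33, 40.25, 46.91, 39.55], grand mean 42.739
SSB = Σnᵢ(x̄ᵢ−x̄)² = 408.317; SSW = ΣΣ(x−x̄ᵢ)² = 952.553
MSB = 408.317/3 = 136.1055; MSW = 952.553/42 = 22.6798
F = MSB/MSW = 6.0012
df = (3, 42)
p-value (upper-tail) = 0.00169
At α=0.1: p < α → reject H₀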